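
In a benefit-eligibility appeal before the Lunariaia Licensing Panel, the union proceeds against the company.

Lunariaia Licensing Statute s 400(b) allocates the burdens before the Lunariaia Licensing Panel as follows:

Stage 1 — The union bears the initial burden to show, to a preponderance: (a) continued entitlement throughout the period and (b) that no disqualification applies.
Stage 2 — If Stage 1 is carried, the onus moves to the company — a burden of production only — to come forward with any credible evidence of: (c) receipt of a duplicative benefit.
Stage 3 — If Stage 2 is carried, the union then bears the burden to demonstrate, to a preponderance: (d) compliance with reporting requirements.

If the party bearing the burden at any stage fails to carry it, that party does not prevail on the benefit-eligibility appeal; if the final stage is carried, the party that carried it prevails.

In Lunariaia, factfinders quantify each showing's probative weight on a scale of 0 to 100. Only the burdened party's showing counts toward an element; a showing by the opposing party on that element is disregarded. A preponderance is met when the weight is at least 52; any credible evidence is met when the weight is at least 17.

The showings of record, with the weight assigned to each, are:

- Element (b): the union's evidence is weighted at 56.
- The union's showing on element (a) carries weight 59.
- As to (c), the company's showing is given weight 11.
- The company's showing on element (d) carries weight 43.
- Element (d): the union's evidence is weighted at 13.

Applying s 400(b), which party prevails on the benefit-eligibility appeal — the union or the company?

union

Stage 1 (union, a preponderance, weight is at least 52): (a) 59 ≥ 52 — meets; (b) 56 ≥ 52 — meets.
  Stage 1 carried; the burden shifts to the company.
Stage 2 (company, any credible evidence, weight is at least 17): (c) 11 < 17 — fails.
  Not every element is met, so the company fails to carry Stage 2.
The analysis ends at Stage 2; the union prevails.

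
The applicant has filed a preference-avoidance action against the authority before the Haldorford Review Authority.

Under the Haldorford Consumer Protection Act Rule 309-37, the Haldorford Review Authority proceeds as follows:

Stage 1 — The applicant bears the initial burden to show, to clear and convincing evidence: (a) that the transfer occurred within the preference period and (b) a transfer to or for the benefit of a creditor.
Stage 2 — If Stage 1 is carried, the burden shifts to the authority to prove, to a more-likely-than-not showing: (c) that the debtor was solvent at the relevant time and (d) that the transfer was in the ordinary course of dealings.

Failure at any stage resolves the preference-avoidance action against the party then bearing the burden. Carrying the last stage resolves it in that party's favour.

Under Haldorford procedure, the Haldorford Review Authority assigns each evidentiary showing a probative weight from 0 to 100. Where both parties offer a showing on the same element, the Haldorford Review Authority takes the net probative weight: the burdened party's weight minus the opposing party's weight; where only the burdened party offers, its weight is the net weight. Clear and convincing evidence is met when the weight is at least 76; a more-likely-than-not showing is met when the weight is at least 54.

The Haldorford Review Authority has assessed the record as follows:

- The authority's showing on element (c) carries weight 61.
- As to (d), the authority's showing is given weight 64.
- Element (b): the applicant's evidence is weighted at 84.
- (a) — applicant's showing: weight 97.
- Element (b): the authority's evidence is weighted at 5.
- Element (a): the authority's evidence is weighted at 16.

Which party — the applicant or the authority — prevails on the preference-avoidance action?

authority

Stage 1 — burden on applicant; standard: clear and convincing evidence (weight is at least 76).
    (a): 97 − 16 = 81 ≥ 76 [met]
    (b): 84 − 5 = 79 ≥ 76 [met]
  The applicant carries Stage 1; the authority now bears the burden.
Stage 2 — burden on authority; standard: a more-likely-than-not showing (weight is at least 54).
    (c): 61 ≥ 54 [met]
    (d): 64 ≥ 54 [met]
  All elements met at the final stage.
With every stage satisfied, the authority prevails.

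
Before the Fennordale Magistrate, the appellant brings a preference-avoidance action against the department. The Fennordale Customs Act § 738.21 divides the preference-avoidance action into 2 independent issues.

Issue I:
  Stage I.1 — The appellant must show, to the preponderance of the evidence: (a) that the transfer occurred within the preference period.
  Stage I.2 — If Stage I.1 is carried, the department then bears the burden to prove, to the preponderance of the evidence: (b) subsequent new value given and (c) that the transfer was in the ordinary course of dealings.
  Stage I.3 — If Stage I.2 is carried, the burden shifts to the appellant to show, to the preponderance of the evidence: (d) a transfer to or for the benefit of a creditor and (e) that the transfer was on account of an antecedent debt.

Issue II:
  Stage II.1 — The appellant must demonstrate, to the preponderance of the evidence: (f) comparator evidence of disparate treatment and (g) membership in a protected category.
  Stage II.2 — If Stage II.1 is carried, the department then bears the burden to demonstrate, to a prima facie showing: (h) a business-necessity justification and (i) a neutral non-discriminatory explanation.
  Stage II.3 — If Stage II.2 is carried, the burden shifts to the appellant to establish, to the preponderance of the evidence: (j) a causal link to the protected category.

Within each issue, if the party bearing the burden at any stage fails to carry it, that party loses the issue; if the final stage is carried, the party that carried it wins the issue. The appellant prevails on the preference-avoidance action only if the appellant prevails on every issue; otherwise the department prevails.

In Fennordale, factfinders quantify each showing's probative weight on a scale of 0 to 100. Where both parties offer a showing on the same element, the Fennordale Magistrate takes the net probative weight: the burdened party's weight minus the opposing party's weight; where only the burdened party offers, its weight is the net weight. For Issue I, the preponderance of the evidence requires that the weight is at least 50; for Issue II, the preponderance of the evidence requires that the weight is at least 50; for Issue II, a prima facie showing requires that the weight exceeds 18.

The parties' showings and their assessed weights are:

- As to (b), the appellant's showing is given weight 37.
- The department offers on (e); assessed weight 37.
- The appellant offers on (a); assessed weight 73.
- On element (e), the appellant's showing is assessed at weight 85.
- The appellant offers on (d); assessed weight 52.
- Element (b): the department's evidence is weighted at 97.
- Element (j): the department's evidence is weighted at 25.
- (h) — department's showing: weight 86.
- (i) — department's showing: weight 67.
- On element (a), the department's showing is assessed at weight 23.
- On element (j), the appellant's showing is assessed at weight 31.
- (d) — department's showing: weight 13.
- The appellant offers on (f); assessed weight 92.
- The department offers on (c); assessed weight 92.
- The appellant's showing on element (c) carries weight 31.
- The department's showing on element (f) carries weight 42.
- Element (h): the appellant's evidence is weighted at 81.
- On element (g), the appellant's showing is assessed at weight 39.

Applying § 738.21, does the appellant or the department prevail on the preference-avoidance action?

department

— Issue I —
Stage I.1 — burden on appellant; standard: the preponderance of the evidence (weight is at least 50).
    (a): 73 − 23 = 50 ≥ 50 [met]
  All elements met. The burden passes to the department.
Stage I.2 — burden on department; standard: the preponderance of the evidence (weight is at least 50).
    (b): 97 − 37 = 60 ≥ 50 [met]
    (c): 92 − 31 = 61 ≥ 50 [met]
  Stage I.2 carried; the burden shifts to the appellant.
Stage I.3 — burden on appellant; standard: the preponderance of the evidence (weight is at least 50).
    (d): 52 − 13 = 39 < 50 [not met]
    (e): 85 − 37 = 48 < 50 [not met]
  Not every element is met, so the appellant fails to carry Stage I.3.
So the department prevails on this issue.
— Issue II —
Stage II.1 (appellant, the preponderance of the evidence, weight is at least 50): (f) net 92−42=50 ≥ 50 — meets; (g) 39 < 50 — fails.
  Stage II.1 not carried; the appellant fails its burden.
The department prevails on this issue.
Per-issue: Issue I → department; Issue II → department. The appellant must prevail on every issue; overall, the department prevails.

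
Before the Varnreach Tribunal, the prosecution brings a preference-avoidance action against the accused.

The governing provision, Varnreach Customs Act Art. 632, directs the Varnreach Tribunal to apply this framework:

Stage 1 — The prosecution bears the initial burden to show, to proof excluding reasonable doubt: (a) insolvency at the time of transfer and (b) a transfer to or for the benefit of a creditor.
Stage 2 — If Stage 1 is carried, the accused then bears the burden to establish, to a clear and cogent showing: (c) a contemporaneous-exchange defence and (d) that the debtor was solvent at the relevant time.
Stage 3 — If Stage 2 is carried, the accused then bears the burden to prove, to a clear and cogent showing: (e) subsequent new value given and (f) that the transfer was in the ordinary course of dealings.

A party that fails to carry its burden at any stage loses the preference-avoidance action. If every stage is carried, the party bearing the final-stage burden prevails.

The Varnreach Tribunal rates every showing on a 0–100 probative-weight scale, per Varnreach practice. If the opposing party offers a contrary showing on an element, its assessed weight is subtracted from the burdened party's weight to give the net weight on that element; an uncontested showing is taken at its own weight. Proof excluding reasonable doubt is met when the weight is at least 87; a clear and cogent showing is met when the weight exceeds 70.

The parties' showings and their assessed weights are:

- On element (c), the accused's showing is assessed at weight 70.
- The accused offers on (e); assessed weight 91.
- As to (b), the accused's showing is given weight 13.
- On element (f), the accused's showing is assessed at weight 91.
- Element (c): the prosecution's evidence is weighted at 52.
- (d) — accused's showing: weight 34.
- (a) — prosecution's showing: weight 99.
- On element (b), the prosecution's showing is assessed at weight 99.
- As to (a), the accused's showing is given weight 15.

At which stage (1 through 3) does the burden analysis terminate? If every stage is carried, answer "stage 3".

stage 1

At Stage 1 the prosecution must meet proof excluding reasonable doubt (weight is at least 87): on (a) the weight is 99 less the opposing 15 gives net 84, < 87, so (a) does not meet the standard; on (b) the weight is 99 less the opposing 13 gives net 86, < 87, so (b) does not meet the standard.
  The prosecution does not carry Stage 1.
The analysis ends at Stage 1; the accused prevails.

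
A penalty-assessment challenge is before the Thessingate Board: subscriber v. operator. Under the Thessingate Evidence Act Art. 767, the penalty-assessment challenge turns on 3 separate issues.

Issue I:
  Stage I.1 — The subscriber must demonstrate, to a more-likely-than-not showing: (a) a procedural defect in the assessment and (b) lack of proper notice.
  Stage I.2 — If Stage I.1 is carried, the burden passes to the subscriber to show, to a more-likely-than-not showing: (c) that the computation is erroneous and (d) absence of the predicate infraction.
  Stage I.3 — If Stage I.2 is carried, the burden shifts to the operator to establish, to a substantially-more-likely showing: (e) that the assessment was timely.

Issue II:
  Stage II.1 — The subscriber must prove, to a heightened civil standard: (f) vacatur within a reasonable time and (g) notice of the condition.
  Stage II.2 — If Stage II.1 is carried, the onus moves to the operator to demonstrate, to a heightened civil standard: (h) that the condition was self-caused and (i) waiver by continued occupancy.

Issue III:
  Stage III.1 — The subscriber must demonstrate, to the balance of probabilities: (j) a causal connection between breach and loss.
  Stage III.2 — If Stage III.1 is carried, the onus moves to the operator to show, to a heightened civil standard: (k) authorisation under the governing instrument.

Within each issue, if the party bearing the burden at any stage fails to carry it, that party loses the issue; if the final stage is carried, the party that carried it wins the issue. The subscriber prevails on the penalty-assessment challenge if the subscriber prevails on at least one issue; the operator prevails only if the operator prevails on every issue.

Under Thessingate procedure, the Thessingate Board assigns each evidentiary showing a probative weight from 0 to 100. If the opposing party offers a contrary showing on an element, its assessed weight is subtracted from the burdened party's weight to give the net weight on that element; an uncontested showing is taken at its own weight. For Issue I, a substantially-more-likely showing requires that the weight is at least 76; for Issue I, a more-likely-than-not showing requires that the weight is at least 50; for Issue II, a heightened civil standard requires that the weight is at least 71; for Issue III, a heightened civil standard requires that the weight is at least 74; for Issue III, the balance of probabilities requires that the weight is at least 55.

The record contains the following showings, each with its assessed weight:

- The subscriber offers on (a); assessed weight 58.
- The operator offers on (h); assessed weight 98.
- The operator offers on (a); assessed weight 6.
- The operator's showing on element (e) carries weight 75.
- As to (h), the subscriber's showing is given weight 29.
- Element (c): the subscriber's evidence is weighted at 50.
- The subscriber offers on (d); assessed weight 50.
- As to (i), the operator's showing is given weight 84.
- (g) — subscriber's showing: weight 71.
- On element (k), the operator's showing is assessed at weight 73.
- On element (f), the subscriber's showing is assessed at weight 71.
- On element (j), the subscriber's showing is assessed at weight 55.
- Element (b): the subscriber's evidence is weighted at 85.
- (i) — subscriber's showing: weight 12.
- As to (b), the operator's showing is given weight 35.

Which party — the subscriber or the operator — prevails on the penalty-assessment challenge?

subscriber

— Issue I —
Stage I.1 — burden on subscriber; standard: a more-likely-than-not showing (weight is at least 50).
    (a): 58 − 6 = 52 ≥ 50 [met]
    (b): 85 − 35 = 50 ≥ 50 [met]
  All elements met. The subscriber retains the burden for Stage I.2.
Stage I.2 — burden on subscriber; standard: a more-likely-than-not showing (weight is at least 50).
    (c): 50 ≥ 50 [met]
    (d): 50 ≥ 50 [met]
  The subscriber carries Stage I.2; the operator now bears the burden.
Stage I.3 — burden on operator; standard: a substantially-more-likely showing (weight is at least 76).
    (e): 75 < 76 [not met]
  The operator does not carry Stage I.3.
The subscriber prevails on this issue.
— Issue II —
At Stage II.1 the subscriber must meet a heightened civil standard (weight is at least 71): on (f) the weight is 71, ≥ 71, so (f) meets the standard; on (g) the weight is 71, which does reach 71, so (g) meets the standard.
  The subscriber carries Stage II.1; the operator now bears the burden.
At Stage II.2 the operator must meet a heightened civil standard (weight is at least 71): on (h) the weight is 98 less the opposing 29 gives net 69, which does not reach 71, so (h) does not meet the standard; on (i) the weight is 84 less the opposing 12 gives net 72, ≥ 71, so (i) meets the standard.
  Not every element is met, so the operator fails to carry Stage II.2.
So the subscriber prevails on this issue.
— Issue III —
Stage III.1 — burden on subscriber; standard: the balance of probabilities (weight is at least 55).
    (j): 55 ≥ 55 [met]
  Stage III.1 carried; the burden shifts to the operator.
Stage III.2 — burden on operator; standard: a heightened civil standard (weight is at least 74).
    (k): 73 < 74 [not met]
  Stage III.2 not carried; the operator fails its burden.
The analysis ends at Stage III.2; the subscriber prevails on this issue.
Per-issue: Issue I → subscriber; Issue II → subscriber; Issue III → subscriber. The subscriber must prevail on at least one issue; overall, the subscriber prevails.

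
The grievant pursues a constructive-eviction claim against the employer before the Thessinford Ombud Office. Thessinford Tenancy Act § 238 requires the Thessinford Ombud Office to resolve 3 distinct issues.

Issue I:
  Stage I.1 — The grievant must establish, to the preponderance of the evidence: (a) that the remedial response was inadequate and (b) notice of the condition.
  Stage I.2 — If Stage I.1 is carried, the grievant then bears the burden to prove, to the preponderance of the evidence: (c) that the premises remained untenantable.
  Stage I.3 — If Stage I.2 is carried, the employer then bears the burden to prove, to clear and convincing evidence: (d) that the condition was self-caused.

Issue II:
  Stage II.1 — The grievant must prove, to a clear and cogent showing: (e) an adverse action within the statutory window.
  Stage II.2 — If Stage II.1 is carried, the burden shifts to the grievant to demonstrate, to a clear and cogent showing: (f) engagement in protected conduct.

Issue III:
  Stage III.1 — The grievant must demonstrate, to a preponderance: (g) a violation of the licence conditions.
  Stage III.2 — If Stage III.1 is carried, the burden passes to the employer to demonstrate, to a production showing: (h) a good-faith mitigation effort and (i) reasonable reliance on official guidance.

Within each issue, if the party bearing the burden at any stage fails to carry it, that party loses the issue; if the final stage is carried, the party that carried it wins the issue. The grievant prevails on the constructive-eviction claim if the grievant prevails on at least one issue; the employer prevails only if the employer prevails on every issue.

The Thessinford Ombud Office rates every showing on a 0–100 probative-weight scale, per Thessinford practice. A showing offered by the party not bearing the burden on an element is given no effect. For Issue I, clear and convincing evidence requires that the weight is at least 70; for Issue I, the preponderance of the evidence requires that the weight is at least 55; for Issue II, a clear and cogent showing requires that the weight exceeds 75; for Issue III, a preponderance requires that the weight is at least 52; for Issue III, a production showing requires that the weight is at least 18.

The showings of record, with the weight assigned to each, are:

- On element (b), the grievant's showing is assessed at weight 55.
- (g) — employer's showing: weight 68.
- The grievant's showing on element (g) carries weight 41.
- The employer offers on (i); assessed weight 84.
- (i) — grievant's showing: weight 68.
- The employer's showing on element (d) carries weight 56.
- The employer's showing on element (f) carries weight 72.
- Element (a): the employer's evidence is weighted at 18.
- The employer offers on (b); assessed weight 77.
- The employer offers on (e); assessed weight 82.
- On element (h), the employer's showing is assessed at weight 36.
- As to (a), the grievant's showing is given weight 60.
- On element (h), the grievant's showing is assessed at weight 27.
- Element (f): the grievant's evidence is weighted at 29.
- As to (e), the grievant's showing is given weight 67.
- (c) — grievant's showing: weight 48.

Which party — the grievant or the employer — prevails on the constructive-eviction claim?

— Issue I —
Stage I.1 (grievant, the preponderance of the evidence, weight is at least 55): (a) 60 (employer's 18 disregarded) ≥ 55 — meets; (b) 55 (employer's 77 disregarded) ≥ 55 — meets.
  Stage I.1 carried; the burden remains with the grievant.
Stage I.2 (grievant, the preponderance of the evidence, weight is at least 55): (c) 48 < 55 — fails.
  Stage I.2 not carried; the grievant fails its burden.
So the employer prevails on this issue.
— Issue II —
At Stage II.1 the grievant must meet a clear and cogent showing (weight exceeds 75): on (e) the weight is 67 (the employer's 82 is given no effect), which does not exceed 75, so (e) does not meet the standard.
  Stage II.1 not carried; the grievant fails its burden.
So the employer prevails on this issue.
— Issue III —
At Stage III.1 the grievant must meet a preponderance (weight is at least 52): on (g) the weight is 41 (the employer's 68 is given no effect), which does not reach 52, so (g) does not meet the standard.
  Not every element is met, so the grievant fails to carry Stage III.1.
So the employer prevails on this issue.
Per-issue: Issue I → employer; Issue II → employer; Issue III → employer. The grievant must prevail on at least one issue; overall, the employer prevails.

employer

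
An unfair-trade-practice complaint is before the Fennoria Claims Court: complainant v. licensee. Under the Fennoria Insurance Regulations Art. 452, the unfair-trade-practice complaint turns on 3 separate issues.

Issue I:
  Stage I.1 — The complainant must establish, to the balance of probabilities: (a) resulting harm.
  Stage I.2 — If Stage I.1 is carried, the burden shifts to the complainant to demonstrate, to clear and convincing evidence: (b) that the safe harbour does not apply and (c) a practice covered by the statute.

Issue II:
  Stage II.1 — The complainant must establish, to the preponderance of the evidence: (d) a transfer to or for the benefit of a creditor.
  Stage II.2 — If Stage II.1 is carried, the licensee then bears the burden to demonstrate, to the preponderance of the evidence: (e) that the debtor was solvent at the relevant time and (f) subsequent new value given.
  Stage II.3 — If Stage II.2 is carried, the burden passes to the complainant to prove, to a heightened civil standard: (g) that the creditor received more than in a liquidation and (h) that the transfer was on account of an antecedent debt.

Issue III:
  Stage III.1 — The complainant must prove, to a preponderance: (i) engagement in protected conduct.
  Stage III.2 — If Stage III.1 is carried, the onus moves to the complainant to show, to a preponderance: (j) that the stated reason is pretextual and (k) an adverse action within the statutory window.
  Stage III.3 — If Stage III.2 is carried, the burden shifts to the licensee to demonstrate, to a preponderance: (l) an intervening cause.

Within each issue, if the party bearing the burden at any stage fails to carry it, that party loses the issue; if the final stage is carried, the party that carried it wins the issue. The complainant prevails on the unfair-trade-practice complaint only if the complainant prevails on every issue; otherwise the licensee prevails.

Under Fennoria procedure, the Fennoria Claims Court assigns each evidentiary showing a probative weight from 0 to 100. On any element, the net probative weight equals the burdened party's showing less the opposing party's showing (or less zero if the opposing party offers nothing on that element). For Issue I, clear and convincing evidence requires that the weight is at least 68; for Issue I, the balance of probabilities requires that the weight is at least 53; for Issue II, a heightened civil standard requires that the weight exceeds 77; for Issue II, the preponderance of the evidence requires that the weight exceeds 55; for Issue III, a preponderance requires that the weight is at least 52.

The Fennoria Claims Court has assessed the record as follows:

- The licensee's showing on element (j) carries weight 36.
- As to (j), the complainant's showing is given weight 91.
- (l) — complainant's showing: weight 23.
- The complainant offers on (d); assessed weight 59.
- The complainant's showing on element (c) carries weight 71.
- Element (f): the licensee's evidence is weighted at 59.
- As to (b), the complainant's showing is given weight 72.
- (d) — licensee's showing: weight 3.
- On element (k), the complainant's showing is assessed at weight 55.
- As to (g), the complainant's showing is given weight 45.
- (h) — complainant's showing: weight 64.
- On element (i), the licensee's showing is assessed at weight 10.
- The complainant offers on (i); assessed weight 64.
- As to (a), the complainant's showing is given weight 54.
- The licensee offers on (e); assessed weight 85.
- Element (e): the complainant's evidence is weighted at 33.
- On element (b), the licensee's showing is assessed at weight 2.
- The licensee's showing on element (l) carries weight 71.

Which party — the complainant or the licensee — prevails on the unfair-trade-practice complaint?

— Issue I —
Stage I.1 (complainant, the balance of probabilities, weight is at least 53): (a) 54 ≥ 53 — meets.
  All elements met. The complainant retains the burden for Stage I.2.
Stage I.2 (complainant, clear and convincing evidence, weight is at least 68): (b) net 72−2=70 ≥ 68 — meets; (c) 71 ≥ 68 — meets.
  Stage I.2 carried; the final stage is satisfied.
Every stage carried; the complainant prevails on this issue.
— Issue II —
Stage II.1 — burden on complainant; standard: the preponderance of the evidence (weight exceeds 55).
    (d): 59 − 3 = 56 > 55 [met]
  Stage II.1 carried; the burden shifts to the licensee.
Stage II.2 — burden on licensee; standard: the preponderance of the evidence (weight exceeds 55).
    (e): 85 − 33 = 52 ≤ 55 [not met]
    (f): 59 > 55 [met]
  Stage II.2 not carried; the licensee fails its burden.
The analysis ends at Stage II.2; the complainant prevails on this issue.
— Issue III —
Stage III.1 — burden on complainant; standard: a preponderance (weight is at least 52).
    (i): 64 − 10 = 54 ≥ 52 [met]
  All elements met. The complainant retains the burden for Stage III.2.
Stage III.2 — burden on complainant; standard: a preponderance (weight is at least 52).
    (j): 91 − 36 = 55 ≥ 52 [met]
    (k): 55 ≥ 52 [met]
  Stage III.2 is satisfied; the onus moves to the licensee.
Stage III.3 — burden on licensee; standard: a preponderance (weight is at least 52).
    (l): 71 − 23 = 48 < 52 [not met]
  Not every element is met, so the licensee fails to carry Stage III.3.
The complainant prevails on this issue.
Per-issue: Issue I → complainant; Issue II → complainant; Issue III → complainant. The complainant must prevail on every issue; overall, the complainant prevails.

complainant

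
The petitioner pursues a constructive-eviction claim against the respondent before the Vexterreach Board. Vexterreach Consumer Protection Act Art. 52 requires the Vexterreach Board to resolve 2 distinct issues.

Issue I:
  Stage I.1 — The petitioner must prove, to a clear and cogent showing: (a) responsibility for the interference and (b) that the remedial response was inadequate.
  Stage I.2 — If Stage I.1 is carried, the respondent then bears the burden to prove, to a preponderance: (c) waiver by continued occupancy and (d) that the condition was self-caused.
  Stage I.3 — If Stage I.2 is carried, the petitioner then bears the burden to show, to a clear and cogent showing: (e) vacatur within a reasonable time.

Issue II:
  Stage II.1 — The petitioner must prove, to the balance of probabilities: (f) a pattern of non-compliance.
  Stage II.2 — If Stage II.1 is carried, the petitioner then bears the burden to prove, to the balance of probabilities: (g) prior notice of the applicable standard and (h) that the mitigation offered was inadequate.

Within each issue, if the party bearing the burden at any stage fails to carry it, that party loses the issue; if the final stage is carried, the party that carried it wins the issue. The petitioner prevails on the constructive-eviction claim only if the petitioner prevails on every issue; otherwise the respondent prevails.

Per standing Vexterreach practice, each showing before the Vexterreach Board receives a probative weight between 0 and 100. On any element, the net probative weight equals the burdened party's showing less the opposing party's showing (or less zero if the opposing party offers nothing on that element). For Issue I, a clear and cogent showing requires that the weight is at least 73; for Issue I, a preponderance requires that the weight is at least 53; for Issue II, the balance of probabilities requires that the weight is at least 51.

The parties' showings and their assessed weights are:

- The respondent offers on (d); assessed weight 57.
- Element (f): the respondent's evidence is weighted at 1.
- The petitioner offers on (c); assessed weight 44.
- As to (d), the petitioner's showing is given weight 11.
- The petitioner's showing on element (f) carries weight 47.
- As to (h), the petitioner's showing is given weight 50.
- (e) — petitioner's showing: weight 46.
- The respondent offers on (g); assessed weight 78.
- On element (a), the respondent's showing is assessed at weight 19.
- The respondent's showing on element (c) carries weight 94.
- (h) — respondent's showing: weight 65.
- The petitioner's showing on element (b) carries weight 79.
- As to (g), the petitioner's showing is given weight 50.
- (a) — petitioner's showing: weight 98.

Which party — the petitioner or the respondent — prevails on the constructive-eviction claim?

— Issue I —
Stage I.1 (petitioner, a clear and cogent showing, weight is at least 73): (a) net 98−19=79 ≥ 73 — meets; (b) 79 ≥ 73 — meets.
  The petitioner carries Stage I.1; the respondent now bears the burden.
Stage I.2 (respondent, a preponderance, weight is at least 53): (c) net 94−44=50 < 53 — fails; (d) net 57−11=46 < 53 — fails.
  Not every element is met, so the respondent fails to carry Stage I.2.
So the petitioner prevails on this issue.
— Issue II —
Stage II.1 — burden on petitioner; standard: the balance of probabilities (weight is at least 51).
    (f): 47 − 1 = 46 < 51 [not met]
  Not every element is met, so the petitioner fails to carry Stage II.1.
The respondent prevails on this issue.
Per-issue: Issue I → petitioner; Issue II → respondent. The petitioner must prevail on every issue; overall, the respondent prevails.

respondent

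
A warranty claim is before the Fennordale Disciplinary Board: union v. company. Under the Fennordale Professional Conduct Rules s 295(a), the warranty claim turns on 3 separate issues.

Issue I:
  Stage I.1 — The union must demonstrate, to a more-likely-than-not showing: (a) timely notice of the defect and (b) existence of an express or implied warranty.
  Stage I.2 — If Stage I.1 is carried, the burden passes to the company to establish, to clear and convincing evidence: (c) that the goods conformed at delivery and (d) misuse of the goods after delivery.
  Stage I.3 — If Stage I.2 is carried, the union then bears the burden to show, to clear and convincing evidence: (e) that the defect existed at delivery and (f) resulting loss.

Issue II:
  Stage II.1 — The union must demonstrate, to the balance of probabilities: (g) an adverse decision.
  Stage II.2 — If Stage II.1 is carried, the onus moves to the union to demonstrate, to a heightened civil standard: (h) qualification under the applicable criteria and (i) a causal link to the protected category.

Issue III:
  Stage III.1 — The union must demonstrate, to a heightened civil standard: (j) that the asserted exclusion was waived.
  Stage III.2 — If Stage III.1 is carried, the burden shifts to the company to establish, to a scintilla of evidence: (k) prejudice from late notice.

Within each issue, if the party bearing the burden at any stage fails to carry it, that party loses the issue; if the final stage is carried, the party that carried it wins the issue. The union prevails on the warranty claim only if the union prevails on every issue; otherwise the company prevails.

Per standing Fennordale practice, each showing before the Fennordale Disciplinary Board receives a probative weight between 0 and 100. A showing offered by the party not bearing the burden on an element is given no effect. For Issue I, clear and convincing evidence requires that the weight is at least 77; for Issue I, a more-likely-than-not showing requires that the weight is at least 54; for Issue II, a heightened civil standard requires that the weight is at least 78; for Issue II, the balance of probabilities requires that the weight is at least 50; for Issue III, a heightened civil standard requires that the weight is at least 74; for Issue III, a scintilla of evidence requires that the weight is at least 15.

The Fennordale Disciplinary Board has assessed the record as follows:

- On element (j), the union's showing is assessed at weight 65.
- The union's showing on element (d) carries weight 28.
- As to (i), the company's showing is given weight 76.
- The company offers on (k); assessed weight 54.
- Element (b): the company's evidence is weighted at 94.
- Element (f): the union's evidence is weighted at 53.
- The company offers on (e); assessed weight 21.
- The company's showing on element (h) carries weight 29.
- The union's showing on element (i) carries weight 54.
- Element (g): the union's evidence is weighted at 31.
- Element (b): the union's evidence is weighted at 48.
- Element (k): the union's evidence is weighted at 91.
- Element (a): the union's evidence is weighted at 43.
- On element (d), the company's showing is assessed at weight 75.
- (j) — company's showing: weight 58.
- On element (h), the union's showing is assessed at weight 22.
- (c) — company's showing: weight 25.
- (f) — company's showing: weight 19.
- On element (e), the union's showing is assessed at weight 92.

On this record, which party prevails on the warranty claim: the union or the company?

— Issue I —
Stage I.1 — burden on union; standard: a more-likely-than-not showing (weight is at least 54).
    (a): 43 < 54 [not met]
    (b): 48 (company's 94 disregarded) < 54 [not met]
  Stage I.1 not carried; the union fails its burden.
The analysis ends at Stage I.1; the company prevails on this issue.
— Issue II —
At Stage II.1 the union must meet the balance of probabilities (weight is at least 50): on (g) the weight is 31, < 50, so (g) does not meet the standard.
  Not every element is met, so the union fails to carry Stage II.1.
The company prevails on this issue.
— Issue III —
Stage III.1 (union, a heightened civil standard, weight is at least 74): (j) 65 (company's 58 disregarded) < 74 — fails.
  The union does not carry Stage III.1.
The analysis ends at Stage III.1; the company prevails on this issue.
Per-issue: Issue I → company; Issue II → company; Issue III → company. The union must prevail on every issue; overall, the company prevails.

company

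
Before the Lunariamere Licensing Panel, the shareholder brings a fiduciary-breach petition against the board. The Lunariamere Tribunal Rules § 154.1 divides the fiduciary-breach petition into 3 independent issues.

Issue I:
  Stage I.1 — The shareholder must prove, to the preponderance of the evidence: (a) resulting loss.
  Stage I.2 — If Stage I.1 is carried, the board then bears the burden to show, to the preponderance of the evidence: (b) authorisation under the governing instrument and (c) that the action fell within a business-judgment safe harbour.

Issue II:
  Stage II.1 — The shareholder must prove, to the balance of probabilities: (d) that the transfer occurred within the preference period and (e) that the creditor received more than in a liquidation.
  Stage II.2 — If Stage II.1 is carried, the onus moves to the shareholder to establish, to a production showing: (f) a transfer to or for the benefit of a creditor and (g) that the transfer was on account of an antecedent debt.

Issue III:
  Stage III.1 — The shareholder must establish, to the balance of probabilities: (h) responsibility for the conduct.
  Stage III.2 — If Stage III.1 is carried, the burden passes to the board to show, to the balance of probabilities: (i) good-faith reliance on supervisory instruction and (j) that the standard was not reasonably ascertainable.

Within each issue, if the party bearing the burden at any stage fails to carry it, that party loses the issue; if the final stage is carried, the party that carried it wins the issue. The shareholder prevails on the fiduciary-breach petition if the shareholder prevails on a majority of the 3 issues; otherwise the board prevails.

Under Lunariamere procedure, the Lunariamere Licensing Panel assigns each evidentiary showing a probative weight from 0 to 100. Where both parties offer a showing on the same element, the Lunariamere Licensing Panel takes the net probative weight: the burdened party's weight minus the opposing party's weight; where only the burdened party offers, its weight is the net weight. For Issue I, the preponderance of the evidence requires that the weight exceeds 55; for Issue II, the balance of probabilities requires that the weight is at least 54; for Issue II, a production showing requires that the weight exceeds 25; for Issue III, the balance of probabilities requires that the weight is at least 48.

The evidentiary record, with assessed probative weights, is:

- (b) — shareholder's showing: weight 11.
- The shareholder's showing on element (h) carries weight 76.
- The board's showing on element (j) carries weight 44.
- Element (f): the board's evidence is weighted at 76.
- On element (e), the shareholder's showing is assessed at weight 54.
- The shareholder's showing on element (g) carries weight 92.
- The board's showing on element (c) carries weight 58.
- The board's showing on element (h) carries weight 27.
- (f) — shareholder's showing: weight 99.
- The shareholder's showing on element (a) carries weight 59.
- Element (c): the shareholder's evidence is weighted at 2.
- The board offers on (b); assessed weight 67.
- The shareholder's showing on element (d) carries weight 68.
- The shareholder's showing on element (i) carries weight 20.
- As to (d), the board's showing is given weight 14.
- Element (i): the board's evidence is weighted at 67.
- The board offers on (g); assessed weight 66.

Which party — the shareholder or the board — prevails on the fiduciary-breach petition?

board

— Issue I —
Stage I.1 — burden on shareholder; standard: the preponderance of the evidence (weight exceeds 55).
    (a): 59 > 55 [met]
  All elements met. The burden passes to the board.
Stage I.2 — burden on board; standard: the preponderance of the evidence (weight exceeds 55).
    (b): 67 − 11 = 56 > 55 [met]
    (c): 58 − 2 = 56 > 55 [met]
  All elements met at the final stage.
With every stage satisfied, the board prevails on this issue.
— Issue II —
Stage II.1 — burden on shareholder; standard: the balance of probabilities (weight is at least 54).
    (d): 68 − 14 = 54 ≥ 54 [met]
    (e): 54 ≥ 54 [met]
  All elements met. The shareholder retains the burden for Stage II.2.
Stage II.2 — burden on shareholder; standard: a production showing (weight exceeds 25).
    (f): 99 − 76 = 23 ≤ 25 [not met]
    (g): 92 − 66 = 26 > 25 [met]
  Stage II.2 not carried; the shareholder fails its burden.
The analysis ends at Stage II.2; the board prevails on this issue.
— Issue III —
At Stage III.1 the shareholder must meet the balance of probabilities (weight is at least 48): on (h) the weight is 76 less the opposing 27 gives net 49, ≥ 48, so (h) meets the standard.
  The shareholder carries Stage III.1; the board now bears the burden.
At Stage III.2 the board must meet the balance of probabilities (weight is at least 48): on (i) the weight is 67 less the opposing 20 gives net 47, < 48, so (i) does not meet the standard; on (j) the weight is 44, < 48, so (j) does not meet the standard.
  Not every element is met, so the board fails to carry Stage III.2.
So the shareholder prevails on this issue.
Per-issue: Issue I → board; Issue II → board; Issue III → shareholder. The shareholder must prevail on a majority of issues; overall, the board prevails.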